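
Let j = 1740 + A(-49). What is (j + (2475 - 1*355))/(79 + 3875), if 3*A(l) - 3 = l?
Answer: 5767/5931 ≈ 0.97235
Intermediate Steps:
A(l) = 1 + l/3
j = 5174/3 (j = 1740 + (1 + (⅓)*(-49)) = 1740 + (1 - 49/3) = 1740 - 46/3 = 5174/3 ≈ 1724.7)
(j + (2475 - 1*355))/(79 + 3875) = (5174/3 + (2475 - 1*355))/(79 + 3875) = (5174/3 + (2475 - 355))/3954 = (5174/3 + 2120)*(1/3954) = (11534/3)*(1/3954) = 5767/5931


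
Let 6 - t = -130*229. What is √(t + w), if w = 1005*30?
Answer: 19*√166 ≈ 244.80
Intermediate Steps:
w = 30150
t = 29776 (t = 6 - (-130)*229 = 6 - 1*(-29770) = 6 + 29770 = 29776)
√(t + w) = √(29776 + 30150) = √59926 = 19*√166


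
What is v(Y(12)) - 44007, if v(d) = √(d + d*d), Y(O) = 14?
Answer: -44007 + √210 ≈ -43993.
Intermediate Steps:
v(d) = √(d + d²)
v(Y(12)) - 44007 = √(14*(1 + 14)) - 44007 = √(14*15) - 44007 = √210 - 44007 = -44007 + √210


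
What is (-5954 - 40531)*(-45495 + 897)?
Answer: 2073138030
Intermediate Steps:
(-5954 - 40531)*(-45495 + 897) = -46485*(-44598) = 2073138030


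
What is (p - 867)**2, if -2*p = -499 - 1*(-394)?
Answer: 2653641/4 ≈ 6.6341e+5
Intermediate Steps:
p = 105/2 (p = -(-499 - 1*(-394))/2 = -(-499 + 394)/2 = -1/2*(-105) = 105/2 ≈ 52.500)
(p - 867)**2 = (105/2 - 867)**2 = (-1629/2)**2 = 2653641/4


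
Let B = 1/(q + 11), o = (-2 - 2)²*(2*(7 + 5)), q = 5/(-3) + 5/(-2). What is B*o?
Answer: 2304/41 ≈ 56.195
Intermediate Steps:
q = -25/6 (q = 5*(-⅓) + 5*(-½) = -5/3 - 5/2 = -25/6 ≈ -4.1667)
o = 384 (o = (-4)²*(2*12) = 16*24 = 384)
B = 6/41 (B = 1/(-25/6 + 11) = 1/(41/6) = 6/41 ≈ 0.14634)
B*o = (6/41)*384 = 2304/41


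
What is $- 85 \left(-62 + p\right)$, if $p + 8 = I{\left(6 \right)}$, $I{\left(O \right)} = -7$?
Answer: $6545$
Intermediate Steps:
$p = -15$ ($p = -8 - 7 = -15$)
$- 85 \left(-62 + p\right) = - 85 \left(-62 - 15\right) = \left(-85\right) \left(-77\right) = 6545$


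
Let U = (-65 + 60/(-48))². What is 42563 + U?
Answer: 751233/16 ≈ 46952.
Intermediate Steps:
U = 70225/16 (U = (-65 + 60*(-1/48))² = (-65 - 5/4)² = (-265/4)² = 70225/16 ≈ 4389.1)
42563 + U = 42563 + 70225/16 = 751233/16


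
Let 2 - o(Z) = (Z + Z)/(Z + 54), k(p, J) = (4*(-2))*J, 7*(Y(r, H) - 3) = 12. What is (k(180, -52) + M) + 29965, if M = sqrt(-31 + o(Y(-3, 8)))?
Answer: 30381 + I*sqrt(547315)/137 ≈ 30381.0 + 5.4001*I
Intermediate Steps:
Y(r, H) = 33/7 (Y(r, H) = 3 + (1/7)*12 = 3 + 12/7 = 33/7)
k(p, J) = -8*J
o(Z) = 2 - 2*Z/(54 + Z) (o(Z) = 2 - (Z + Z)/(Z + 54) = 2 - 2*Z/(54 + Z))
M = I*sqrt(547315)/137 (M = sqrt(-31 + 108/(54 + 33/7)) = sqrt(-31 + 108/(411/7)) = sqrt(-31 + 108*(7/411)) = sqrt(-31 + 252/137) = sqrt(-3995/137) = I*sqrt(547315)/137 ≈ 5.4001*I)
(k(180, -52) + M) + 29965 = (-8*(-52) + I*sqrt(547315)/137) + 29965 = (416 + I*sqrt(547315)/137) + 29965 = 30381 + I*sqrt(547315)/137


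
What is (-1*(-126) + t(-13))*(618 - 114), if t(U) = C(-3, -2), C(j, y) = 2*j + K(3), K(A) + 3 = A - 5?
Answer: 57960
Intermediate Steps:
K(A) = -8 + A (K(A) = -3 + (A - 5) = -3 + (-5 + A) = -8 + A)
C(j, y) = -5 + 2*j (C(j, y) = 2*j + (-8 + 3) = 2*j - 5 = -5 + 2*j)
t(U) = -11 (t(U) = -5 + 2*(-3) = -5 - 6 = -11)
(-1*(-126) + t(-13))*(618 - 114) = (-1*(-126) - 11)*(618 - 114) = (126 - 11)*504 = 115*504 = 57960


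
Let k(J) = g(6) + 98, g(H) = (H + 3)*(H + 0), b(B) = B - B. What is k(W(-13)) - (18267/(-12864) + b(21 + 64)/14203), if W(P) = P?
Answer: 657865/4288 ≈ 153.42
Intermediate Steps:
b(B) = 0
g(H) = H*(3 + H) (g(H) = (3 + H)*H = H*(3 + H))
k(J) = 152 (k(J) = 6*(3 + 6) + 98 = 6*9 + 98 = 54 + 98 = 152)
k(W(-13)) - (18267/(-12864) + b(21 + 64)/14203) = 152 - (18267/(-12864) + 0/14203) = 152 - (18267*(-1/12864) + 0*(1/14203)) = 152 - (-6089/4288 + 0) = 152 - 1*(-6089/4288) = 152 + 6089/4288 = 657865/4288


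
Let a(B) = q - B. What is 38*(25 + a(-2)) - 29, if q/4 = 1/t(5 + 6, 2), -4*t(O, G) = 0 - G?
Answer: 1301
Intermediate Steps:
t(O, G) = G/4 (t(O, G) = -(0 - G)/4 = -(-1)*G/4 = G/4)
q = 8 (q = 4/(((¼)*2)) = 4/(½) = 4*2 = 8)
a(B) = 8 - B
38*(25 + a(-2)) - 29 = 38*(25 + (8 - 1*(-2))) - 29 = 38*(25 + (8 + 2)) - 29 = 38*(25 + 10) - 29 = 38*35 - 29 = 1330 - 29 = 1301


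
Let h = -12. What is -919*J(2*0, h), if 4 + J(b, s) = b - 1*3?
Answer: 6433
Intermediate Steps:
J(b, s) = -7 + b (J(b, s) = -4 + (b - 1*3) = -4 + (b - 3) = -4 + (-3 + b) = -7 + b)
-919*J(2*0, h) = -919*(-7 + 2*0) = -919*(-7 + 0) = -919*(-7) = 6433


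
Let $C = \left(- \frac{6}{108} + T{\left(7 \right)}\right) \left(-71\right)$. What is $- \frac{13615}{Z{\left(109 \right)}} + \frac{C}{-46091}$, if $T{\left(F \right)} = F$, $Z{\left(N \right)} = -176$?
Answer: $\frac{5648541685}{73008144} \approx 77.369$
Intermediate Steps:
$C = - \frac{8875}{18}$ ($C = \left(- \frac{6}{108} + 7\right) \left(-71\right) = \left(\left(-6\right) \frac{1}{108} + 7\right) \left(-71\right) = \left(- \frac{1}{18} + 7\right) \left(-71\right) = \frac{125}{18} \left(-71\right) = - \frac{8875}{18} \approx -493.06$)
$- \frac{13615}{Z{\left(109 \right)}} + \frac{C}{-46091} = - \frac{13615}{-176} - \frac{8875}{18 \left(-46091\right)} = \left(-13615\right) \left(- \frac{1}{176}\right) - - \frac{8875}{829638} = \frac{13615}{176} + \frac{8875}{829638} = \frac{5648541685}{73008144}$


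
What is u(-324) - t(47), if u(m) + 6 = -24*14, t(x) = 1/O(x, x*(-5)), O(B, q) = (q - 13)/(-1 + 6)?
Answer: -84811/248 ≈ -341.98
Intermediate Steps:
O(B, q) = -13/5 + q/5 (O(B, q) = (-13 + q)/5 = (-13 + q)*(⅕) = -13/5 + q/5)
t(x) = 1/(-13/5 - x) (t(x) = 1/(-13/5 + (x*(-5))/5) = 1/(-13/5 + (-5*x)/5) = 1/(-13/5 - x))
u(m) = -342 (u(m) = -6 - 24*14 = -6 - 336 = -342)
u(-324) - t(47) = -342 - 5/(-13 - 5*47) = -342 - 5/(-13 - 235) = -342 - 5/(-248) = -342 - 5*(-1)/248 = -342 - 1*(-5/248) = -342 + 5/248 = -84811/248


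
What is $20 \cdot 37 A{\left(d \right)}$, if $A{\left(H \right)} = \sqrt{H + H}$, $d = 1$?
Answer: $740 \sqrt{2} \approx 1046.5$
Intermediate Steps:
$A{\left(H \right)} = \sqrt{2} \sqrt{H}$ ($A{\left(H \right)} = \sqrt{2 H} = \sqrt{2} \sqrt{H}$)
$20 \cdot 37 A{\left(d \right)} = 20 \cdot 37 \sqrt{2} \sqrt{1} = 740 \sqrt{2} \cdot 1 = 740 \sqrt{2}$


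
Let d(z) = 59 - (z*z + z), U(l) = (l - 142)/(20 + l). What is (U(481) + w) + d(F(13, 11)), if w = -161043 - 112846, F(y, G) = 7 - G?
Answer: -45731501/167 ≈ -2.7384e+5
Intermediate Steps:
w = -273889
U(l) = (-142 + l)/(20 + l)
d(z) = 59 - z - z² (d(z) = 59 - (z² + z) = 59 - (z + z²) = 59 + (-z - z²) = 59 - z - z²)
(U(481) + w) + d(F(13, 11)) = ((-142 + 481)/(20 + 481) - 273889) + (59 - (7 - 1*11) - (7 - 1*11)²) = (339/501 - 273889) + (59 - (7 - 11) - (7 - 11)²) = ((1/501)*339 - 273889) + (59 - 1*(-4) - 1*(-4)²) = (113/167 - 273889) + (59 + 4 - 1*16) = -45739350/167 + (59 + 4 - 16) = -45739350/167 + 47 = -45731501/167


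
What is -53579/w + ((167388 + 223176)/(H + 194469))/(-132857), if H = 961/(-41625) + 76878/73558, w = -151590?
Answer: 2119177319088344181848593/5996002721667445059154530 ≈ 0.35343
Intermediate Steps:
H = 1564678756/1530925875 (H = 961*(-1/41625) + 76878*(1/73558) = -961/41625 + 38439/36779 = 1564678756/1530925875 ≈ 1.0220)
-53579/w + ((167388 + 223176)/(H + 194469))/(-132857) = -53579/(-151590) + ((167388 + 223176)/(1564678756/1530925875 + 194469))/(-132857) = -53579*(-1/151590) + (390564/(297719188664131/1530925875))*(-1/132857) = 53579/151590 + (390564*(1530925875/297719188664131))*(-1/132857) = 53579/151590 + (597924533443500/297719188664131)*(-1/132857) = 53579/151590 - 597924533443500/39554078248350452267 = 2119177319088344181848593/5996002721667445059154530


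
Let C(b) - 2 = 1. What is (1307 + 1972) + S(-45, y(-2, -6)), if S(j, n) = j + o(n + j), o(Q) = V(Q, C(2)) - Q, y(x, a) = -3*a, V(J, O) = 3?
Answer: 3264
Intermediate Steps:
C(b) = 3 (C(b) = 2 + 1 = 3)
o(Q) = 3 - Q
S(j, n) = 3 - n (S(j, n) = j + (3 - (n + j)) = j + (3 - (j + n)) = j + (3 + (-j - n)) = j + (3 - j - n) = 3 - n)
(1307 + 1972) + S(-45, y(-2, -6)) = (1307 + 1972) + (3 - (-3)*(-6)) = 3279 + (3 - 1*18) = 3279 + (3 - 18) = 3279 - 15 = 3264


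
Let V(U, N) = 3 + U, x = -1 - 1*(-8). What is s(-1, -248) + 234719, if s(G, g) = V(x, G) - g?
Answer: 234977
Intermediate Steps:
x = 7 (x = -1 + 8 = 7)
s(G, g) = 10 - g (s(G, g) = (3 + 7) - g = 10 - g)
s(-1, -248) + 234719 = (10 - 1*(-248)) + 234719 = (10 + 248) + 234719 = 258 + 234719 = 234977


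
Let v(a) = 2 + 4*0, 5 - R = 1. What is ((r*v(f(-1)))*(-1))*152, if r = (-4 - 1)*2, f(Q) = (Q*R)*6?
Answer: 3040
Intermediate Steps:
R = 4 (R = 5 - 1*1 = 5 - 1 = 4)
f(Q) = 24*Q (f(Q) = (Q*4)*6 = (4*Q)*6 = 24*Q)
r = -10 (r = -5*2 = -10)
v(a) = 2 (v(a) = 2 + 0 = 2)
((r*v(f(-1)))*(-1))*152 = (-10*2*(-1))*152 = -20*(-1)*152 = 20*152 = 3040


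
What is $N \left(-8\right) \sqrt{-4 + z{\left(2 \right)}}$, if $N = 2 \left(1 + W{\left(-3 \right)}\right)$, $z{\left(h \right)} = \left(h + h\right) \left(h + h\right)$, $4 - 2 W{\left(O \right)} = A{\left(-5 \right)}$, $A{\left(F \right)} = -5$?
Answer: $- 176 \sqrt{3} \approx -304.84$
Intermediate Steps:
$W{\left(O \right)} = \frac{9}{2}$ ($W{\left(O \right)} = 2 - - \frac{5}{2} = 2 + \frac{5}{2} = \frac{9}{2}$)
$z{\left(h \right)} = 4 h^{2}$ ($z{\left(h \right)} = 2 h 2 h = 4 h^{2}$)
$N = 11$ ($N = 2 \left(1 + \frac{9}{2}\right) = 2 \cdot \frac{11}{2} = 11$)
$N \left(-8\right) \sqrt{-4 + z{\left(2 \right)}} = 11 \left(-8\right) \sqrt{-4 + 4 \cdot 2^{2}} = - 88 \sqrt{-4 + 4 \cdot 4} = - 88 \sqrt{-4 + 16} = - 88 \sqrt{12} = - 88 \cdot 2 \sqrt{3} = - 176 \sqrt{3}$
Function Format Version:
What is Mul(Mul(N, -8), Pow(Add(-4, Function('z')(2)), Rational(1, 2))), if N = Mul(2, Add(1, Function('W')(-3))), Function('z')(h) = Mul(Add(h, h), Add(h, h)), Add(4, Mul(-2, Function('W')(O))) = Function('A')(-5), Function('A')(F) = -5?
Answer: Mul(-176, Pow(3, Rational(1, 2))) ≈ -304.84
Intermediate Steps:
Function('W')(O) = Rational(9, 2) (Function('W')(O) = Add(2, Mul(Rational(-1, 2), -5)) = Add(2, Rational(5, 2)) = Rational(9, 2))
Function('z')(h) = Mul(4, Pow(h, 2)) (Function('z')(h) = Mul(Mul(2, h), Mul(2, h)) = Mul(4, Pow(h, 2)))
N = 11 (N = Mul(2, Add(1, Rational(9, 2))) = Mul(2, Rational(11, 2)) = 11)
Mul(Mul(N, -8), Pow(Add(-4, Function('z')(2)), Rational(1, 2))) = Mul(Mul(11, -8), Pow(Add(-4, Mul(4, Pow(2, 2))), Rational(1, 2))) = Mul(-88, Pow(Add(-4, Mul(4, 4)), Rational(1, 2))) = Mul(-88, Pow(Add(-4, 16), Rational(1, 2))) = Mul(-88, Pow(12, Rational(1, 2))) = Mul(-88, Mul(2, Pow(3, Rational(1, 2)))) = Mul(-176, Pow(3, Rational(1, 2)))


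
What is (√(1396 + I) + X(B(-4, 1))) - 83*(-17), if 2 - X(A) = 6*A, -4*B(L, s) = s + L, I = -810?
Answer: 2817/2 + √586 ≈ 1432.7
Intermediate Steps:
B(L, s) = -L/4 - s/4 (B(L, s) = -(s + L)/4 = -(L + s)/4 = -L/4 - s/4)
X(A) = 2 - 6*A
(√(1396 + I) + X(B(-4, 1))) - 83*(-17) = (√(1396 - 810) + (2 - 6*(-¼*(-4) - ¼*1))) - 83*(-17) = (√586 + (2 - 6*(1 - ¼))) + 1411 = (√586 + (2 - 6*¾)) + 1411 = (√586 + (2 - 9/2)) + 1411 = (√586 - 5/2) + 1411 = (-5/2 + √586) + 1411 = 2817/2 + √586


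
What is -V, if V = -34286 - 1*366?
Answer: 34652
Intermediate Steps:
V = -34652 (V = -34286 - 366 = -34652)
-V = -1*(-34652) = 34652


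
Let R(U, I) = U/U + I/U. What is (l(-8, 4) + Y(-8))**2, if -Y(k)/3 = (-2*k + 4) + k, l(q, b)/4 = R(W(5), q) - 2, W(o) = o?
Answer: 53824/25 ≈ 2153.0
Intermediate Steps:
R(U, I) = 1 + I/U
l(q, b) = -4 + 4*q/5 (l(q, b) = 4*((q + 5)/5 - 2) = 4*((5 + q)/5 - 2) = 4*((1 + q/5) - 2) = 4*(-1 + q/5) = -4 + 4*q/5)
Y(k) = -12 + 3*k (Y(k) = -3*((-2*k + 4) + k) = -3*((4 - 2*k) + k) = -3*(4 - k) = -12 + 3*k)
(l(-8, 4) + Y(-8))**2 = ((-4 + (4/5)*(-8)) + (-12 + 3*(-8)))**2 = ((-4 - 32/5) + (-12 - 24))**2 = (-52/5 - 36)**2 = (-232/5)**2 = 53824/25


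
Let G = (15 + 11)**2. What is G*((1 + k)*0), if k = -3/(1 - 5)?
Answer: 0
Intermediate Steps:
G = 676 (G = 26**2 = 676)
k = 3/4 (k = -3/(-4) = -3*(-1/4) = 3/4 ≈ 0.75000)
G*((1 + k)*0) = 676*((1 + 3/4)*0) = 676*((7/4)*0) = 676*0 = 0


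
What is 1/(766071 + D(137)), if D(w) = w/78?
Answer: 78/59753675 ≈ 1.3054e-6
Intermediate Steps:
D(w) = w/78 (D(w) = w*(1/78) = w/78)
1/(766071 + D(137)) = 1/(766071 + (1/78)*137) = 1/(766071 + 137/78) = 1/(59753675/78) = 78/59753675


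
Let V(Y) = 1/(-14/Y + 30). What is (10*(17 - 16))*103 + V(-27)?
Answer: 848747/824 ≈ 1030.0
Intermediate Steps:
V(Y) = 1/(30 - 14/Y)
(10*(17 - 16))*103 + V(-27) = (10*(17 - 16))*103 + (½)*(-27)/(-7 + 15*(-27)) = (10*1)*103 + (½)*(-27)/(-7 - 405) = 10*103 + (½)*(-27)/(-412) = 1030 + (½)*(-27)*(-1/412) = 1030 + 27/824 = 848747/824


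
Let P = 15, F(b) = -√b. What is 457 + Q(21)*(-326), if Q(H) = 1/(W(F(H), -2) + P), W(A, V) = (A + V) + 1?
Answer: 10773/25 - 326*√21/175 ≈ 422.38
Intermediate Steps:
W(A, V) = 1 + A + V
Q(H) = 1/(14 - √H) (Q(H) = 1/((1 - √H - 2) + 15) = 1/((-1 - √H) + 15) = 1/(14 - √H))
457 + Q(21)*(-326) = 457 - 1/(-14 + √21)*(-326) = 457 + 326/(-14 + √21)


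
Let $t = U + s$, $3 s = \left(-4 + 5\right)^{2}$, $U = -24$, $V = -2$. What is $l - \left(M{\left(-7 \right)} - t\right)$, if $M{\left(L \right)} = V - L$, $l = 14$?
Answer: $- \frac{44}{3} \approx -14.667$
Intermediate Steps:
$s = \frac{1}{3}$ ($s = \frac{\left(-4 + 5\right)^{2}}{3} = \frac{1^{2}}{3} = \frac{1}{3} \cdot 1 = \frac{1}{3} \approx 0.33333$)
$M{\left(L \right)} = -2 - L$
$t = - \frac{71}{3}$ ($t = -24 + \frac{1}{3} = - \frac{71}{3} \approx -23.667$)
$l - \left(M{\left(-7 \right)} - t\right) = 14 - \left(\left(-2 - -7\right) - - \frac{71}{3}\right) = 14 - \left(\left(-2 + 7\right) + \frac{71}{3}\right) = 14 - \left(5 + \frac{71}{3}\right) = 14 - \frac{86}{3} = - \frac{44}{3}$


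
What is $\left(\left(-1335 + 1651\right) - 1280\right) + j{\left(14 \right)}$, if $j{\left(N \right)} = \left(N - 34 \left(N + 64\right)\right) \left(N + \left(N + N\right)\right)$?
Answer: $-111760$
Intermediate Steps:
$j{\left(N \right)} = 3 N \left(-2176 - 33 N\right)$ ($j{\left(N \right)} = \left(N - 34 \left(64 + N\right)\right) \left(N + 2 N\right) = \left(N - \left(2176 + 34 N\right)\right) 3 N = \left(-2176 - 33 N\right) 3 N = 3 N \left(-2176 - 33 N\right)$)
$\left(\left(-1335 + 1651\right) - 1280\right) + j{\left(14 \right)} = \left(\left(-1335 + 1651\right) - 1280\right) - 42 \left(2176 + 33 \cdot 14\right) = \left(316 - 1280\right) - 42 \left(2176 + 462\right) = -964 - 42 \cdot 2638 = -964 - 110796 = -111760$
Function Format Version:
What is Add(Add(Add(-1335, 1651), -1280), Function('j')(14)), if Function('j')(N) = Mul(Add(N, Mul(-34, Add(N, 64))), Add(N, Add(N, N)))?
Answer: -111760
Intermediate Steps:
Function('j')(N) = Mul(3, N, Add(-2176, Mul(-33, N))) (Function('j')(N) = Mul(Add(N, Mul(-34, Add(64, N))), Add(N, Mul(2, N))) = Mul(Add(N, Add(-2176, Mul(-34, N))), Mul(3, N)) = Mul(Add(-2176, Mul(-33, N)), Mul(3, N)) = Mul(3, N, Add(-2176, Mul(-33, N))))
Add(Add(Add(-1335, 1651), -1280), Function('j')(14)) = Add(Add(Add(-1335, 1651), -1280), Mul(-3, 14, Add(2176, Mul(33, 14)))) = Add(Add(316, -1280), Mul(-3, 14, Add(2176, 462))) = Add(-964, Mul(-3, 14, 2638)) = Add(-964, -110796) = -111760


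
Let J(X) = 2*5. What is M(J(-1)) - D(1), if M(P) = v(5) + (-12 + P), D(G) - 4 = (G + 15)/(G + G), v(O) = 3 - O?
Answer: -16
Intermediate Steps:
J(X) = 10
D(G) = 4 + (15 + G)/(2*G) (D(G) = 4 + (G + 15)/(G + G) = 4 + (15 + G)/((2*G)) = 4 + (15 + G)*(1/(2*G)) = 4 + (15 + G)/(2*G))
M(P) = -14 + P (M(P) = (3 - 1*5) + (-12 + P) = (3 - 5) + (-12 + P) = -2 + (-12 + P) = -14 + P)
M(J(-1)) - D(1) = (-14 + 10) - 3*(5 + 3*1)/(2*1) = -4 - 3*(5 + 3)/2 = -4 - 3*8/2 = -4 - 1*12 = -4 - 12 = -16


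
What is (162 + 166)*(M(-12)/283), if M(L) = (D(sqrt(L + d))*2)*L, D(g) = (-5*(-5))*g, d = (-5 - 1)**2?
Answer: -393600*sqrt(6)/283 ≈ -3406.8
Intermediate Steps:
d = 36 (d = (-6)**2 = 36)
D(g) = 25*g
M(L) = 50*L*sqrt(36 + L) (M(L) = ((25*sqrt(L + 36))*2)*L = ((25*sqrt(36 + L))*2)*L = (50*sqrt(36 + L))*L = 50*L*sqrt(36 + L))
(162 + 166)*(M(-12)/283) = (162 + 166)*((50*(-12)*sqrt(36 - 12))/283) = 328*((50*(-12)*sqrt(24))*(1/283)) = 328*((50*(-12)*(2*sqrt(6)))*(1/283)) = 328*(-1200*sqrt(6)*(1/283)) = 328*(-1200*sqrt(6)/283) = -393600*sqrt(6)/283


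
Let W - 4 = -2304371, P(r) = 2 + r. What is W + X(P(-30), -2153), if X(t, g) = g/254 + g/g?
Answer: -585311117/254 ≈ -2.3044e+6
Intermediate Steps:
W = -2304367 (W = 4 - 2304371 = -2304367)
X(t, g) = 1 + g/254 (X(t, g) = g*(1/254) + 1 = g/254 + 1 = 1 + g/254)
W + X(P(-30), -2153) = -2304367 + (1 + (1/254)*(-2153)) = -2304367 + (1 - 2153/254) = -2304367 - 1899/254 = -585311117/254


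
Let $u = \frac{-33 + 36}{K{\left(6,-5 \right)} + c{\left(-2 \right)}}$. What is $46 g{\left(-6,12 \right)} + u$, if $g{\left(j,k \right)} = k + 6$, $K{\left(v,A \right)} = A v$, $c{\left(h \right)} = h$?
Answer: $\frac{26493}{32} \approx 827.91$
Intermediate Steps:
$g{\left(j,k \right)} = 6 + k$
$u = - \frac{3}{32}$ ($u = \frac{-33 + 36}{\left(-5\right) 6 - 2} = \frac{3}{-30 - 2} = \frac{3}{-32} = 3 \left(- \frac{1}{32}\right) = - \frac{3}{32} \approx -0.09375$)
$46 g{\left(-6,12 \right)} + u = 46 \left(6 + 12\right) - \frac{3}{32} = 46 \cdot 18 - \frac{3}{32} = 828 - \frac{3}{32} = \frac{26493}{32}$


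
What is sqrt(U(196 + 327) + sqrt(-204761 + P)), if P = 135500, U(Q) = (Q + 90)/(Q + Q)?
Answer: sqrt(641198 + 1094116*I*sqrt(69261))/1046 ≈ 11.484 + 11.458*I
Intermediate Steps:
U(Q) = (90 + Q)/(2*Q) (U(Q) = (90 + Q)/((2*Q)) = (90 + Q)*(1/(2*Q)) = (90 + Q)/(2*Q))
sqrt(U(196 + 327) + sqrt(-204761 + P)) = sqrt((90 + (196 + 327))/(2*(196 + 327)) + sqrt(-204761 + 135500)) = sqrt((1/2)*(90 + 523)/523 + sqrt(-69261)) = sqrt((1/2)*(1/523)*613 + I*sqrt(69261)) = sqrt(613/1046 + I*sqrt(69261))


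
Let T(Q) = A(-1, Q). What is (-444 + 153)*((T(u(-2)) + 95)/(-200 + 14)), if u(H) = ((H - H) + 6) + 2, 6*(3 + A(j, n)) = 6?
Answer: 291/2 ≈ 145.50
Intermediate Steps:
A(j, n) = -2 (A(j, n) = -3 + (⅙)*6 = -3 + 1 = -2)
u(H) = 8 (u(H) = (0 + 6) + 2 = 6 + 2 = 8)
T(Q) = -2
(-444 + 153)*((T(u(-2)) + 95)/(-200 + 14)) = (-444 + 153)*((-2 + 95)/(-200 + 14)) = -27063/(-186) = -27063*(-1)/186 = -291*(-½) = 291/2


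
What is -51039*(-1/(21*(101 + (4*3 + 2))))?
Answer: 17013/805 ≈ 21.134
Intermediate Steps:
-51039*(-1/(21*(101 + (4*3 + 2)))) = -51039*(-1/(21*(101 + (12 + 2)))) = -51039*(-1/(21*(101 + 14))) = -51039/((-21*115)) = -51039/(-2415) = -51039*(-1/2415) = 17013/805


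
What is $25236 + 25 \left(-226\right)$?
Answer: $19586$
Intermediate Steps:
$25236 + 25 \left(-226\right) = 25236 - 5650 = 19586$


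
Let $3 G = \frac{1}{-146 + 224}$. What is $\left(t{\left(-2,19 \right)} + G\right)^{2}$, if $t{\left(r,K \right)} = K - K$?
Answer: $\frac{1}{54756} \approx 1.8263 \cdot 10^{-5}$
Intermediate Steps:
$t{\left(r,K \right)} = 0$
$G = \frac{1}{234}$ ($G = \frac{1}{3 \left(-146 + 224\right)} = \frac{1}{3 \cdot 78} = \frac{1}{3} \cdot \frac{1}{78} = \frac{1}{234} \approx 0.0042735$)
$\left(t{\left(-2,19 \right)} + G\right)^{2} = \left(0 + \frac{1}{234}\right)^{2} = \left(\frac{1}{234}\right)^{2} = \frac{1}{54756}$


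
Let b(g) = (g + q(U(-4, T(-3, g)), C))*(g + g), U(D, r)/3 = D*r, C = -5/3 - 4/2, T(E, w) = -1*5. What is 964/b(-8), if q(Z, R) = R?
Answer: 723/140 ≈ 5.1643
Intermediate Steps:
T(E, w) = -5
C = -11/3 (C = -5*1/3 - 4*1/2 = -5/3 - 2 = -11/3 ≈ -3.6667)
U(D, r) = 3*D*r (U(D, r) = 3*(D*r) = 3*D*r)
b(g) = 2*g*(-11/3 + g) (b(g) = (g - 11/3)*(g + g) = (-11/3 + g)*(2*g) = 2*g*(-11/3 + g))
964/b(-8) = 964/(((2/3)*(-8)*(-11 + 3*(-8)))) = 964/(((2/3)*(-8)*(-11 - 24))) = 964/(((2/3)*(-8)*(-35))) = 964/(560/3) = 964*(3/560) = 723/140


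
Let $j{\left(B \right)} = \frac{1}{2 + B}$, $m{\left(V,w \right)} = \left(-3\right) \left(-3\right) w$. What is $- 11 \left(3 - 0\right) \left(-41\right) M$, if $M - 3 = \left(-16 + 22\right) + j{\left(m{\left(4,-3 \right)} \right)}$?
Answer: $\frac{303072}{25} \approx 12123.0$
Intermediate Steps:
$m{\left(V,w \right)} = 9 w$
$M = \frac{224}{25}$ ($M = 3 + \left(\left(-16 + 22\right) + \frac{1}{2 + 9 \left(-3\right)}\right) = 3 + \left(6 + \frac{1}{2 - 27}\right) = 3 + \left(6 + \frac{1}{-25}\right) = 3 + \left(6 - \frac{1}{25}\right) = 3 + \frac{149}{25} = \frac{224}{25} \approx 8.96$)
$- 11 \left(3 - 0\right) \left(-41\right) M = - 11 \left(3 - 0\right) \left(-41\right) \frac{224}{25} = - 11 \left(3 + 0\right) \left(-41\right) \frac{224}{25} = \left(-11\right) 3 \left(-41\right) \frac{224}{25} = \left(-33\right) \left(-41\right) \frac{224}{25} = 1353 \cdot \frac{224}{25} = \frac{303072}{25}$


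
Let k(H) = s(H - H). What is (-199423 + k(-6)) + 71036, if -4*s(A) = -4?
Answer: -128386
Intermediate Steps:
s(A) = 1 (s(A) = -1/4*(-4) = 1)
k(H) = 1
(-199423 + k(-6)) + 71036 = (-199423 + 1) + 71036 = -199422 + 71036 = -128386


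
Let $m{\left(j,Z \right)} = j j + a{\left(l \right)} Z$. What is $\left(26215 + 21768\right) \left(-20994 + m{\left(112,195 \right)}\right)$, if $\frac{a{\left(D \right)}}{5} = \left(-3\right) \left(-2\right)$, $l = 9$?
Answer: $-124755800$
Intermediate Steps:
$a{\left(D \right)} = 30$ ($a{\left(D \right)} = 5 \left(\left(-3\right) \left(-2\right)\right) = 5 \cdot 6 = 30$)
$m{\left(j,Z \right)} = j^{2} + 30 Z$ ($m{\left(j,Z \right)} = j j + 30 Z = j^{2} + 30 Z$)
$\left(26215 + 21768\right) \left(-20994 + m{\left(112,195 \right)}\right) = \left(26215 + 21768\right) \left(-20994 + \left(112^{2} + 30 \cdot 195\right)\right) = 47983 \left(-20994 + \left(12544 + 5850\right)\right) = 47983 \left(-20994 + 18394\right) = 47983 \left(-2600\right) = -124755800$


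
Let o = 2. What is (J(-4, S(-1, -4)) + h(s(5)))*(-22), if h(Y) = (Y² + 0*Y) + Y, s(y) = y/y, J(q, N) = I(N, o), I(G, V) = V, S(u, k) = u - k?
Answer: -88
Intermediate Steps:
J(q, N) = 2
s(y) = 1
h(Y) = Y + Y² (h(Y) = (Y² + 0) + Y = Y² + Y = Y + Y²)
(J(-4, S(-1, -4)) + h(s(5)))*(-22) = (2 + 1*(1 + 1))*(-22) = (2 + 1*2)*(-22) = (2 + 2)*(-22) = 4*(-22) = -88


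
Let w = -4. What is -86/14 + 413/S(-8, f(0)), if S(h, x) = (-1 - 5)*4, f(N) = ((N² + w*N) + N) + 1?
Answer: -3923/168 ≈ -23.351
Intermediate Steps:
f(N) = 1 + N² - 3*N (f(N) = ((N² - 4*N) + N) + 1 = (N² - 3*N) + 1 = 1 + N² - 3*N)
S(h, x) = -24 (S(h, x) = -6*4 = -24)
-86/14 + 413/S(-8, f(0)) = -86/14 + 413/(-24) = -86*1/14 + 413*(-1/24) = -43/7 - 413/24 = -3923/168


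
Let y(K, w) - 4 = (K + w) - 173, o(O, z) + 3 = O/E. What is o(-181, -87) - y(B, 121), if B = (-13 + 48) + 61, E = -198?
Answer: -9917/198 ≈ -50.086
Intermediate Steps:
o(O, z) = -3 - O/198 (o(O, z) = -3 + O/(-198) = -3 + O*(-1/198) = -3 - O/198)
B = 96 (B = 35 + 61 = 96)
y(K, w) = -169 + K + w (y(K, w) = 4 + ((K + w) - 173) = 4 + (-173 + K + w) = -169 + K + w)
o(-181, -87) - y(B, 121) = (-3 - 1/198*(-181)) - (-169 + 96 + 121) = (-3 + 181/198) - 1*48 = -413/198 - 48 = -9917/198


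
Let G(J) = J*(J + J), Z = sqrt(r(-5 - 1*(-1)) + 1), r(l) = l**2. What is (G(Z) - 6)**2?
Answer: 784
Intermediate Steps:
Z = sqrt(17) (Z = sqrt((-5 - 1*(-1))**2 + 1) = sqrt((-5 + 1)**2 + 1) = sqrt((-4)**2 + 1) = sqrt(16 + 1) = sqrt(17) ≈ 4.1231)
G(J) = 2*J**2 (G(J) = J*(2*J) = 2*J**2)
(G(Z) - 6)**2 = (2*(sqrt(17))**2 - 6)**2 = (2*17 - 6)**2 = (34 - 6)**2 = 28**2 = 784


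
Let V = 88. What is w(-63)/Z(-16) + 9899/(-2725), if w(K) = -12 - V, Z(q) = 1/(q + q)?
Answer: 8710101/2725 ≈ 3196.4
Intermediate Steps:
Z(q) = 1/(2*q)
w(K) = -100 (w(K) = -12 - 1*88 = -12 - 88 = -100)
w(-63)/Z(-16) + 9899/(-2725) = -100/((½)/(-16)) + 9899/(-2725) = -100/((½)*(-1/16)) + 9899*(-1/2725) = -100/(-1/32) - 9899/2725 = -100*(-32) - 9899/2725 = 3200 - 9899/2725 = 8710101/2725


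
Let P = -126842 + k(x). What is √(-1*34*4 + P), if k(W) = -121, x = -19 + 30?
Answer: I*√127099 ≈ 356.51*I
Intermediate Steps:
x = 11
P = -126963 (P = -126842 - 121 = -126963)
√(-1*34*4 + P) = √(-1*34*4 - 126963) = √(-34*4 - 126963) = √(-136 - 126963) = √(-127099) = I*√127099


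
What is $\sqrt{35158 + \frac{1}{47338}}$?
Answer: $\frac{\sqrt{78785078613890}}{47338} \approx 187.5$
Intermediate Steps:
$\sqrt{35158 + \frac{1}{47338}} = \sqrt{\frac{1664309405}{47338}} = \frac{\sqrt{78785078613890}}{47338}$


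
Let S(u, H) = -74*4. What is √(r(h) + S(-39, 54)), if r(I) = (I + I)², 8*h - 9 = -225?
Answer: 2*√655 ≈ 51.186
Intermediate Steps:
S(u, H) = -296
h = -27 (h = 9/8 + (⅛)*(-225) = 9/8 - 225/8 = -27)
r(I) = 4*I² (r(I) = (2*I)² = 4*I²)
√(r(h) + S(-39, 54)) = √(4*(-27)² - 296) = √(4*729 - 296) = √(2916 - 296) = √2620 = 2*√655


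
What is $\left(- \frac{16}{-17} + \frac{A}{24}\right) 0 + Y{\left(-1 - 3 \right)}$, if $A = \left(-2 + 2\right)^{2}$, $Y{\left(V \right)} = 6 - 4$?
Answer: $2$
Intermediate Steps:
$Y{\left(V \right)} = 2$ ($Y{\left(V \right)} = 6 - 4 = 2$)
$A = 0$ ($A = 0^{2} = 0$)
$\left(- \frac{16}{-17} + \frac{A}{24}\right) 0 + Y{\left(-1 - 3 \right)} = \left(- \frac{16}{-17} + \frac{0}{24}\right) 0 + 2 = \left(\left(-16\right) \left(- \frac{1}{17}\right) + 0 \cdot \frac{1}{24}\right) 0 + 2 = \left(\frac{16}{17} + 0\right) 0 + 2 = \frac{16}{17} \cdot 0 + 2 = 0 + 2 = 2$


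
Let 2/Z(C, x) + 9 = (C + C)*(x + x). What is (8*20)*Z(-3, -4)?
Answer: 320/39 ≈ 8.2051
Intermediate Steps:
Z(C, x) = 2/(-9 + 4*C*x) (Z(C, x) = 2/(-9 + (C + C)*(x + x)) = 2/(-9 + (2*C)*(2*x)) = 2/(-9 + 4*C*x))
(8*20)*Z(-3, -4) = (8*20)*(2/(-9 + 4*(-3)*(-4))) = 160*(2/(-9 + 48)) = 160*(2/39) = 320/39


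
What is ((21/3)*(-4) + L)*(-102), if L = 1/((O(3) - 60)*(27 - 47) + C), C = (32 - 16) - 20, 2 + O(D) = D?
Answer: 559759/196 ≈ 2855.9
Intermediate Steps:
O(D) = -2 + D
C = -4 (C = 16 - 20 = -4)
L = 1/1176 (L = 1/(((-2 + 3) - 60)*(27 - 47) - 4) = 1/((1 - 60)*(-20) - 4) = 1/(-59*(-20) - 4) = 1/(1180 - 4) = 1/1176 ≈ 0.00085034)
((21/3)*(-4) + L)*(-102) = ((21/3)*(-4) + 1/1176)*(-102) = ((21*(⅓))*(-4) + 1/1176)*(-102) = (7*(-4) + 1/1176)*(-102) = (-28 + 1/1176)*(-102) = -32927/1176*(-102) = 559759/196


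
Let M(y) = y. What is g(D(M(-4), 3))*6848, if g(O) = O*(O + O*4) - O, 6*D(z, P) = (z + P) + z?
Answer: 265360/9 ≈ 29484.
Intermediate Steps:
D(z, P) = z/3 + P/6 (D(z, P) = ((z + P) + z)/6 = ((P + z) + z)/6 = (P + 2*z)/6 = z/3 + P/6)
g(O) = -O + 5*O**2 (g(O) = O*(O + 4*O) - O = O*(5*O) - O = 5*O**2 - O = -O + 5*O**2)
g(D(M(-4), 3))*6848 = (((1/3)*(-4) + (1/6)*3)*(-1 + 5*((1/3)*(-4) + (1/6)*3)))*6848 = ((-4/3 + 1/2)*(-1 + 5*(-4/3 + 1/2)))*6848 = -5*(-1 + 5*(-5/6))/6*6848 = -5*(-1 - 25/6)/6*6848 = -5/6*(-31/6)*6848 = (155/36)*6848 = 265360/9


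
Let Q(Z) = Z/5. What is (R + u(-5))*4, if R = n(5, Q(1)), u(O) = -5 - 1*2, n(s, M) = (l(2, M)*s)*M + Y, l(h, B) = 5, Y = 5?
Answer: 12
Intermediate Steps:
Q(Z) = Z/5 (Q(Z) = Z*(1/5) = Z/5)
n(s, M) = 5 + 5*M*s (n(s, M) = (5*s)*M + 5 = 5*M*s + 5 = 5 + 5*M*s)
u(O) = -7 (u(O) = -5 - 2 = -7)
R = 10 (R = 5 + 5*((1/5)*1)*5 = 5 + 5*(1/5)*5 = 5 + 5 = 10)
(R + u(-5))*4 = (10 - 7)*4 = 3*4 = 12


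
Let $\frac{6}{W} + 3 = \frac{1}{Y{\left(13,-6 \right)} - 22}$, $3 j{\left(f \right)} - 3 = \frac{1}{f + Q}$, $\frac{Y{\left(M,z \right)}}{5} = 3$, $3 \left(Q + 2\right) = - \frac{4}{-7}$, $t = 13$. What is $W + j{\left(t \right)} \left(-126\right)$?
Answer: $- \frac{340347}{2585} \approx -131.66$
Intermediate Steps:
$Q = - \frac{38}{21}$ ($Q = -2 + \frac{\left(-4\right) \frac{1}{-7}}{3} = -2 + \frac{\left(-4\right) \left(- \frac{1}{7}\right)}{3} = -2 + \frac{1}{3} \cdot \frac{4}{7} = -2 + \frac{4}{21} = - \frac{38}{21} \approx -1.8095$)
$Y{\left(M,z \right)} = 15$ ($Y{\left(M,z \right)} = 5 \cdot 3 = 15$)
$j{\left(f \right)} = 1 + \frac{1}{3 \left(- \frac{38}{21} + f\right)}$ ($j{\left(f \right)} = 1 + \frac{1}{3 \left(f - \frac{38}{21}\right)} = 1 + \frac{1}{3 \left(- \frac{38}{21} + f\right)}$)
$W = - \frac{21}{11}$ ($W = \frac{6}{-3 + \frac{1}{15 - 22}} = \frac{6}{-3 + \frac{1}{-7}} = \frac{6}{-3 - \frac{1}{7}} = \frac{6}{- \frac{22}{7}} = 6 \left(- \frac{7}{22}\right) = - \frac{21}{11} \approx -1.9091$)
$W + j{\left(t \right)} \left(-126\right) = - \frac{21}{11} + \frac{-31 + 21 \cdot 13}{-38 + 21 \cdot 13} \left(-126\right) = - \frac{21}{11} + \frac{-31 + 273}{-38 + 273} \left(-126\right) = - \frac{21}{11} + \frac{1}{235} \cdot 242 \left(-126\right) = - \frac{21}{11} + \frac{242}{235} \left(-126\right) = - \frac{21}{11} - \frac{30492}{235} = - \frac{340347}{2585}$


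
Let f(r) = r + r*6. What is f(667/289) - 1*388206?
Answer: -112186865/289 ≈ -3.8819e+5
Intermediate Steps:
f(r) = 7*r (f(r) = r + 6*r = 7*r)
f(667/289) - 1*388206 = 7*(667/289) - 1*388206 = 7*(667*(1/289)) - 388206 = 7*(667/289) - 388206 = 4669/289 - 388206 = -112186865/289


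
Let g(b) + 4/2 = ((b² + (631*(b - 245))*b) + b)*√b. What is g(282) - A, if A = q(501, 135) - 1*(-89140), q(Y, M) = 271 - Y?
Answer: -88912 + 6663660*√282 ≈ 1.1181e+8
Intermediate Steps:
g(b) = -2 + √b*(b + b² + b*(-154595 + 631*b)) (g(b) = -2 + ((b² + (631*(b - 245))*b) + b)*√b = -2 + ((b² + (631*(-245 + b))*b) + b)*√b = -2 + ((b² + (-154595 + 631*b)*b) + b)*√b = -2 + ((b² + b*(-154595 + 631*b)) + b)*√b = -2 + (b + b² + b*(-154595 + 631*b))*√b = -2 + √b*(b + b² + b*(-154595 + 631*b)))
A = 88910 (A = (271 - 1*501) - 1*(-89140) = (271 - 501) + 89140 = -230 + 89140 = 88910)
g(282) - A = (-2 - 43595508*√282 + 632*282^(5/2)) - 1*88910 = (-2 - 43595508*√282 + 632*(79524*√282)) - 88910 = (-2 - 43595508*√282 + 50259168*√282) - 88910 = (-2 + 6663660*√282) - 88910 = -88912 + 6663660*√282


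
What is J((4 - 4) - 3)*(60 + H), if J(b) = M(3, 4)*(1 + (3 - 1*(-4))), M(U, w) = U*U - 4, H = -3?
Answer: 2280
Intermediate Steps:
M(U, w) = -4 + U² (M(U, w) = U² - 4 = -4 + U²)
J(b) = 40 (J(b) = (-4 + 3²)*(1 + (3 - 1*(-4))) = (-4 + 9)*(1 + (3 + 4)) = 5*(1 + 7) = 5*8 = 40)
J((4 - 4) - 3)*(60 + H) = 40*(60 - 3) = 40*57 = 2280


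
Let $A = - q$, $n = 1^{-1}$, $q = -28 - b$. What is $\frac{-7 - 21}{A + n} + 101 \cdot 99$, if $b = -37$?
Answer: $\frac{20005}{2} \approx 10003.0$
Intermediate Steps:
$q = 9$ ($q = -28 - -37 = -28 + 37 = 9$)
$n = 1$
$A = -9$ ($A = \left(-1\right) 9 = -9$)
$\frac{-7 - 21}{A + n} + 101 \cdot 99 = \frac{-7 - 21}{-9 + 1} + 101 \cdot 99 = - \frac{28}{-8} + 9999 = \left(-28\right) \left(- \frac{1}{8}\right) + 9999 = \frac{7}{2} + 9999 = \frac{20005}{2}$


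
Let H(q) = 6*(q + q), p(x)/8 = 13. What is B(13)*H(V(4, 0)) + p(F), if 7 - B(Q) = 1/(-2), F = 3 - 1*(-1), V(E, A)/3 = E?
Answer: 1184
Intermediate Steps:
V(E, A) = 3*E
F = 4 (F = 3 + 1 = 4)
p(x) = 104 (p(x) = 8*13 = 104)
H(q) = 12*q (H(q) = 6*(2*q) = 12*q)
B(Q) = 15/2 (B(Q) = 7 - 1/(-2) = 7 - 1*(-½) = 7 + ½ = 15/2)
B(13)*H(V(4, 0)) + p(F) = 15*(12*(3*4))/2 + 104 = 15*(12*12)/2 + 104 = (15/2)*144 + 104 = 1080 + 104 = 1184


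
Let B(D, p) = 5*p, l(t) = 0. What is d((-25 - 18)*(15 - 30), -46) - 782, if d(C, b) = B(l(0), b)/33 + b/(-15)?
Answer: -129674/165 ≈ -785.90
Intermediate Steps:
d(C, b) = 14*b/165 (d(C, b) = (5*b)/33 + b/(-15) = (5*b)*(1/33) + b*(-1/15) = 5*b/33 - b/15 = 14*b/165)
d((-25 - 18)*(15 - 30), -46) - 782 = (14/165)*(-46) - 782 = -644/165 - 782 = -129674/165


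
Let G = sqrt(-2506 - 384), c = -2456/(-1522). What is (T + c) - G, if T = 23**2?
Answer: 403797/761 - 17*I*sqrt(10) ≈ 530.61 - 53.759*I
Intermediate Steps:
T = 529
c = 1228/761 (c = -2456*(-1/1522) = 1228/761 ≈ 1.6137)
G = 17*I*sqrt(10) (G = sqrt(-2890) = 17*I*sqrt(10) ≈ 53.759*I)
(T + c) - G = (529 + 1228/761) - 17*I*sqrt(10) = 403797/761 - 17*I*sqrt(10)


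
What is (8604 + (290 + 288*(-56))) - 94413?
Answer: -101647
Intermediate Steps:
(8604 + (290 + 288*(-56))) - 94413 = (8604 + (290 - 16128)) - 94413 = (8604 - 15838) - 94413 = -7234 - 94413 = -101647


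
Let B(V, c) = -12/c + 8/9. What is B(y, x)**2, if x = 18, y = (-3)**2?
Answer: 4/81 ≈ 0.049383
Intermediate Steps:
y = 9
B(V, c) = 8/9 - 12/c (B(V, c) = -12/c + 8*(1/9) = -12/c + 8/9 = 8/9 - 12/c)
B(y, x)**2 = (8/9 - 12/18)**2 = (8/9 - 12*1/18)**2 = (8/9 - 2/3)**2 = (2/9)**2 = 4/81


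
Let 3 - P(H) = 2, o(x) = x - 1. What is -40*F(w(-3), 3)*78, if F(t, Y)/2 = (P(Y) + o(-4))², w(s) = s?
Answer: -99840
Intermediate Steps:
o(x) = -1 + x
P(H) = 1 (P(H) = 3 - 1*2 = 3 - 2 = 1)
F(t, Y) = 32 (F(t, Y) = 2*(1 + (-1 - 4))² = 2*(1 - 5)² = 2*(-4)² = 2*16 = 32)
-40*F(w(-3), 3)*78 = -40*32*78 = -1280*78 = -99840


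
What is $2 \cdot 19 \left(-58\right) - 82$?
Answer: $-2286$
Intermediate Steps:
$2 \cdot 19 \left(-58\right) - 82 = 38 \left(-58\right) - 82 = -2204 - 82 = -2286$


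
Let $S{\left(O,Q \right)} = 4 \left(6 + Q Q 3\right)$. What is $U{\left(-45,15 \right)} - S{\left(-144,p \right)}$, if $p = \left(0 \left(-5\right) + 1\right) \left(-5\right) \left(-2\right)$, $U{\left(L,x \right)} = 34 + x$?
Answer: $-1175$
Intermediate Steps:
$p = 10$ ($p = \left(0 + 1\right) \left(-5\right) \left(-2\right) = 1 \left(-5\right) \left(-2\right) = \left(-5\right) \left(-2\right) = 10$)
$S{\left(O,Q \right)} = 24 + 12 Q^{2}$ ($S{\left(O,Q \right)} = 4 \left(6 + Q^{2} \cdot 3\right) = 4 \left(6 + 3 Q^{2}\right) = 24 + 12 Q^{2}$)
$U{\left(-45,15 \right)} - S{\left(-144,p \right)} = \left(34 + 15\right) - \left(24 + 12 \cdot 10^{2}\right) = 49 - \left(24 + 12 \cdot 100\right) = 49 - \left(24 + 1200\right) = 49 - 1224 = -1175$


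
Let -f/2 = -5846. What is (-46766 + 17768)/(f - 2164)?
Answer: -4833/1588 ≈ -3.0434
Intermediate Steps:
f = 11692 (f = -2*(-5846) = 11692)
(-46766 + 17768)/(f - 2164) = (-46766 + 17768)/(11692 - 2164) = -28998/9528 = -28998*1/9528 = -4833/1588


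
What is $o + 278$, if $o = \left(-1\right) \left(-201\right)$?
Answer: $479$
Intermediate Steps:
$o = 201$
$o + 278 = 201 + 278 = 479$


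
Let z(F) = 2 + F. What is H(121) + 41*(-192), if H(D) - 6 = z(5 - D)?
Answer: -7980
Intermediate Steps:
H(D) = 13 - D (H(D) = 6 + (2 + (5 - D)) = 6 + (7 - D) = 13 - D)
H(121) + 41*(-192) = (13 - 1*121) + 41*(-192) = (13 - 121) - 7872 = -108 - 7872 = -7980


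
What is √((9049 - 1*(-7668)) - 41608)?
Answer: I*√24891 ≈ 157.77*I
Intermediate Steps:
√((9049 - 1*(-7668)) - 41608) = √((9049 + 7668) - 41608) = √(16717 - 41608) = √(-24891) = I*√24891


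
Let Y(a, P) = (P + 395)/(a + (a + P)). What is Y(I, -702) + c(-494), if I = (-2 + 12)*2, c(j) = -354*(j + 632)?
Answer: -32339717/662 ≈ -48852.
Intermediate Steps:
c(j) = -223728 - 354*j (c(j) = -354*(632 + j) = -223728 - 354*j)
I = 20 (I = 10*2 = 20)
Y(a, P) = (395 + P)/(P + 2*a) (Y(a, P) = (395 + P)/(a + (P + a)) = (395 + P)/(P + 2*a))
Y(I, -702) + c(-494) = (395 - 702)/(-702 + 2*20) + (-223728 - 354*(-494)) = -307/(-702 + 40) + (-223728 + 174876) = -307/(-662) - 48852 = -1/662*(-307) - 48852 = 307/662 - 48852 = -32339717/662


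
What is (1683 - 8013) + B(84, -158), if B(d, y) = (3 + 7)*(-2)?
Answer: -6350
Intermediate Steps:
B(d, y) = -20 (B(d, y) = 10*(-2) = -20)
(1683 - 8013) + B(84, -158) = (1683 - 8013) - 20 = -6330 - 20 = -6350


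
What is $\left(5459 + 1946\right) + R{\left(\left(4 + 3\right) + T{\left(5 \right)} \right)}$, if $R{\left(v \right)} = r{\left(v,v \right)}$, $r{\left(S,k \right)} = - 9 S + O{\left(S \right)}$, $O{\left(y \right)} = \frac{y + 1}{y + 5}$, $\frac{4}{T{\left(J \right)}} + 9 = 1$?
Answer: $\frac{337969}{46} \approx 7347.1$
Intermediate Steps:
$T{\left(J \right)} = - \frac{1}{2}$ ($T{\left(J \right)} = \frac{4}{-9 + 1} = \frac{4}{-8} = 4 \left(- \frac{1}{8}\right) = - \frac{1}{2}$)
$O{\left(y \right)} = \frac{1 + y}{5 + y}$
$r{\left(S,k \right)} = - 9 S + \frac{1 + S}{5 + S}$
$R{\left(v \right)} = \frac{1 + v - 9 v \left(5 + v\right)}{5 + v}$
$\left(5459 + 1946\right) + R{\left(\left(4 + 3\right) + T{\left(5 \right)} \right)} = \left(5459 + 1946\right) + \frac{1 + \left(\left(4 + 3\right) - \frac{1}{2}\right) - 9 \left(\left(4 + 3\right) - \frac{1}{2}\right) \left(5 + \left(\left(4 + 3\right) - \frac{1}{2}\right)\right)}{5 + \left(\left(4 + 3\right) - \frac{1}{2}\right)} = 7405 + \frac{1 + \left(7 - \frac{1}{2}\right) - 9 \left(7 - \frac{1}{2}\right) \left(5 + \left(7 - \frac{1}{2}\right)\right)}{5 + \left(7 - \frac{1}{2}\right)} = 7405 + \frac{1 + \frac{13}{2} - \frac{117 \left(5 + \frac{13}{2}\right)}{2}}{5 + \frac{13}{2}} = 7405 + \frac{1 + \frac{13}{2} - \frac{117}{2} \cdot \frac{23}{2}}{\frac{23}{2}} = 7405 + \frac{2 \left(1 + \frac{13}{2} - \frac{2691}{4}\right)}{23} = 7405 + \frac{2}{23} \left(- \frac{2661}{4}\right) = 7405 - \frac{2661}{46} = \frac{337969}{46}$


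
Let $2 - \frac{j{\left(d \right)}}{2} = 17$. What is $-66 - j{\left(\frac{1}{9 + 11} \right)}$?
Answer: $-36$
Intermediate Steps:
$j{\left(d \right)} = -30$ ($j{\left(d \right)} = 4 - 34 = -30$)
$-66 - j{\left(\frac{1}{9 + 11} \right)} = -66 - -30 = -66 + 30 = -36$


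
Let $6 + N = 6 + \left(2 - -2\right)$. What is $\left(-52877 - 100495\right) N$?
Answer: $-613488$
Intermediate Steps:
$N = 4$ ($N = -6 + \left(6 + \left(2 - -2\right)\right) = -6 + \left(6 + \left(2 + 2\right)\right) = -6 + \left(6 + 4\right) = -6 + 10 = 4$)
$\left(-52877 - 100495\right) N = \left(-52877 - 100495\right) 4 = \left(-153372\right) 4 = -613488$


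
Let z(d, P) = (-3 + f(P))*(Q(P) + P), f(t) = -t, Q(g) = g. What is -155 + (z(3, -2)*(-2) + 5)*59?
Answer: -332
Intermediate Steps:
z(d, P) = 2*P*(-3 - P) (z(d, P) = (-3 - P)*(P + P) = (-3 - P)*(2*P) = 2*P*(-3 - P))
-155 + (z(3, -2)*(-2) + 5)*59 = -155 + ((2*(-2)*(-3 - 1*(-2)))*(-2) + 5)*59 = -155 + ((2*(-2)*(-3 + 2))*(-2) + 5)*59 = -155 + ((2*(-2)*(-1))*(-2) + 5)*59 = -155 + (4*(-2) + 5)*59 = -155 + (-8 + 5)*59 = -155 - 3*59 = -155 - 177 = -332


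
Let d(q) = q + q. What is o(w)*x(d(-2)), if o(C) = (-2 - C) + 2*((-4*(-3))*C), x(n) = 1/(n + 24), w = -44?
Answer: -507/10 ≈ -50.700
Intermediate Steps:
d(q) = 2*q
x(n) = 1/(24 + n)
o(C) = -2 + 23*C (o(C) = (-2 - C) + 2*(12*C) = (-2 - C) + 24*C = -2 + 23*C)
o(w)*x(d(-2)) = (-2 + 23*(-44))/(24 + 2*(-2)) = (-2 - 1012)/(24 - 4) = -1014/20 = -1014*1/20 = -507/10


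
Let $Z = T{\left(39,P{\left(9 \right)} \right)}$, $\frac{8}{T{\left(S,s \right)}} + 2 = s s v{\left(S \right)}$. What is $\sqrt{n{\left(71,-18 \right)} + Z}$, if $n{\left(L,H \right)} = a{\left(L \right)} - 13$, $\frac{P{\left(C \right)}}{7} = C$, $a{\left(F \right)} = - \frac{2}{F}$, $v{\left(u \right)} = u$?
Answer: $\frac{i \sqrt{1573542754835883}}{10990019} \approx 3.6094 i$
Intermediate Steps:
$P{\left(C \right)} = 7 C$
$T{\left(S,s \right)} = \frac{8}{-2 + S s^{2}}$ ($T{\left(S,s \right)} = \frac{8}{-2 + s s S} = \frac{8}{-2 + s^{2} S} = \frac{8}{-2 + S s^{2}}$)
$n{\left(L,H \right)} = -13 - \frac{2}{L}$ ($n{\left(L,H \right)} = - \frac{2}{L} - 13 = -13 - \frac{2}{L}$)
$Z = \frac{8}{154789}$ ($Z = \frac{8}{-2 + 39 \left(7 \cdot 9\right)^{2}} = \frac{8}{-2 + 39 \cdot 63^{2}} = \frac{8}{-2 + 39 \cdot 3969} = \frac{8}{-2 + 154791} = \frac{8}{154789} \approx 5.1683 \cdot 10^{-5}$)
$\sqrt{n{\left(71,-18 \right)} + Z} = \sqrt{\left(-13 - \frac{2}{71}\right) + \frac{8}{154789}} = \sqrt{- \frac{925}{71} + \frac{8}{154789}} = \sqrt{- \frac{143179257}{10990019}} = \frac{i \sqrt{1573542754835883}}{10990019}$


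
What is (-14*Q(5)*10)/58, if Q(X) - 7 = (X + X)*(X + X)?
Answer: -7490/29 ≈ -258.28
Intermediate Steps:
Q(X) = 7 + 4*X² (Q(X) = 7 + (X + X)*(X + X) = 7 + (2*X)*(2*X) = 7 + 4*X²)
(-14*Q(5)*10)/58 = (-14*(7 + 4*5²)*10)/58 = (-14*(7 + 4*25)*10)*(1/58) = (-14*(7 + 100)*10)*(1/58) = (-14*107*10)*(1/58) = -1498*10*(1/58) = -14980*1/58 = -7490/29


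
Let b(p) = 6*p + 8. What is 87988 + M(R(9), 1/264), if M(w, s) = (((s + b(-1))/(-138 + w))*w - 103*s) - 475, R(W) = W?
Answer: 124180195/1419 ≈ 87513.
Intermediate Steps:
b(p) = 8 + 6*p
M(w, s) = -475 - 103*s + w*(2 + s)/(-138 + w) (M(w, s) = (((s + (8 + 6*(-1)))/(-138 + w))*w - 103*s) - 475 = (((s + (8 - 6))/(-138 + w))*w - 103*s) - 475 = (((s + 2)/(-138 + w))*w - 103*s) - 475 = (((2 + s)/(-138 + w))*w - 103*s) - 475 = (w*(2 + s)/(-138 + w) - 103*s) - 475 = (-103*s + w*(2 + s)/(-138 + w)) - 475 = -475 - 103*s + w*(2 + s)/(-138 + w))
87988 + M(R(9), 1/264) = 87988 + (65550 - 473*9 + 14214/264 - 102*9/264)/(-138 + 9) = 87988 + (65550 - 4257 + 14214*(1/264) - 102*1/264*9)/(-129) = 87988 - (65550 - 4257 + 2369/44 - 153/44)/129 = 87988 - 1/129*674777/11 = 87988 - 674777/1419 = 124180195/1419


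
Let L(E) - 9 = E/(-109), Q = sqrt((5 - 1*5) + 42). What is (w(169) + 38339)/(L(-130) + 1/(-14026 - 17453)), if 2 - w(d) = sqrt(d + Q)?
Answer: 131556060951/34973060 - 3431211*sqrt(169 + sqrt(42))/34973060 ≈ 3760.3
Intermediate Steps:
Q = sqrt(42) (Q = sqrt((5 - 5) + 42) = sqrt(0 + 42) = sqrt(42) ≈ 6.4807)
L(E) = 9 - E/109 (L(E) = 9 + E/(-109) = 9 + E*(-1/109) = 9 - E/109)
w(d) = 2 - sqrt(d + sqrt(42))
(w(169) + 38339)/(L(-130) + 1/(-14026 - 17453)) = ((2 - sqrt(169 + sqrt(42))) + 38339)/((9 - 1/109*(-130)) + 1/(-14026 - 17453)) = (38341 - sqrt(169 + sqrt(42)))/((9 + 130/109) + 1/(-31479)) = (38341 - sqrt(169 + sqrt(42)))/(1111/109 - 1/31479) = (38341 - sqrt(169 + sqrt(42)))/(34973060/3431211) = (38341 - sqrt(169 + sqrt(42)))*(3431211/34973060) = 131556060951/34973060 - 3431211*sqrt(169 + sqrt(42))/34973060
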